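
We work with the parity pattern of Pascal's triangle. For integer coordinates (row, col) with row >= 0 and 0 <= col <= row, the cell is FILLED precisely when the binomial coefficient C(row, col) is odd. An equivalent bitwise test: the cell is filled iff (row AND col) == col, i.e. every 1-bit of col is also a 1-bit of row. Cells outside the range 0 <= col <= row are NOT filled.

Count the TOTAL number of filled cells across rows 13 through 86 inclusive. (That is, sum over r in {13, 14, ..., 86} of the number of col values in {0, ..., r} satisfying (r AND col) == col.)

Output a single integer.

r13=1101 pc3: +8 =8
r14=1110 pc3: +8 =16
r15=1111 pc4: +16 =32
r16=10000 pc1: +2 =34
r17=10001 pc2: +4 =38
r18=10010 pc2: +4 =42
r19=10011 pc3: +8 =50
r20=10100 pc2: +4 =54
r21=10101 pc3: +8 =62
r22=10110 pc3: +8 =70
r23=10111 pc4: +16 =86
r24=11000 pc2: +4 =90
r25=11001 pc3: +8 =98
r26=11010 pc3: +8 =106
r27=11011 pc4: +16 =122
r28=11100 pc3: +8 =130
r29=11101 pc4: +16 =146
r30=11110 pc4: +16 =162
r31=11111 pc5: +32 =194
r32=100000 pc1: +2 =196
r33=100001 pc2: +4 =200
r34=100010 pc2: +4 =204
r35=100011 pc3: +8 =212
r36=100100 pc2: +4 =216
r37=100101 pc3: +8 =224
r38=100110 pc3: +8 =232
r39=100111 pc4: +16 =248
r40=101000 pc2: +4 =252
r41=101001 pc3: +8 =260
r42=101010 pc3: +8 =268
r43=101011 pc4: +16 =284
r44=101100 pc3: +8 =292
r45=101101 pc4: +16 =308
r46=101110 pc4: +16 =324
r47=101111 pc5: +32 =356
r48=110000 pc2: +4 =360
r49=110001 pc3: +8 =368
r50=110010 pc3: +8 =376
r51=110011 pc4: +16 =392
r52=110100 pc3: +8 =400
r53=110101 pc4: +16 =416
r54=110110 pc4: +16 =432
r55=110111 pc5: +32 =464
r56=111000 pc3: +8 =472
r57=111001 pc4: +16 =488
r58=111010 pc4: +16 =504
r59=111011 pc5: +32 =536
r60=111100 pc4: +16 =552
r61=111101 pc5: +32 =584
r62=111110 pc5: +32 =616
r63=111111 pc6: +64 =680
r64=1000000 pc1: +2 =682
r65=1000001 pc2: +4 =686
r66=1000010 pc2: +4 =690
r67=1000011 pc3: +8 =698
r68=1000100 pc2: +4 =702
r69=1000101 pc3: +8 =710
r70=1000110 pc3: +8 =718
r71=1000111 pc4: +16 =734
r72=1001000 pc2: +4 =738
r73=1001001 pc3: +8 =746
r74=1001010 pc3: +8 =754
r75=1001011 pc4: +16 =770
r76=1001100 pc3: +8 =778
r77=1001101 pc4: +16 =794
r78=1001110 pc4: +16 =810
r79=1001111 pc5: +32 =842
r80=1010000 pc2: +4 =846
r81=1010001 pc3: +8 =854
r82=1010010 pc3: +8 =862
r83=1010011 pc4: +16 =878
r84=1010100 pc3: +8 =886
r85=1010101 pc4: +16 =902
r86=1010110 pc4: +16 =918

Answer: 918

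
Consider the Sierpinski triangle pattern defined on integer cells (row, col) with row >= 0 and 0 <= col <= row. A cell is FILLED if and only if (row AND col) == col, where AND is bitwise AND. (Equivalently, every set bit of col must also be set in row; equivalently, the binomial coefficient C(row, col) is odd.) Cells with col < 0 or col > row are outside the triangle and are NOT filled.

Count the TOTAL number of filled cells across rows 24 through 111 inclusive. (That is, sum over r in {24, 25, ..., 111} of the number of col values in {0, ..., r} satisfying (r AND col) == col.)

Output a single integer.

Answer: 1404

Derivation:
r24=11000 pc2: +4 =4
r25=11001 pc3: +8 =12
r26=11010 pc3: +8 =20
r27=11011 pc4: +16 =36
r28=11100 pc3: +8 =44
r29=11101 pc4: +16 =60
r30=11110 pc4: +16 =76
r31=11111 pc5: +32 =108
r32=100000 pc1: +2 =110
r33=100001 pc2: +4 =114
r34=100010 pc2: +4 =118
r35=100011 pc3: +8 =126
r36=100100 pc2: +4 =130
r37=100101 pc3: +8 =138
r38=100110 pc3: +8 =146
r39=100111 pc4: +16 =162
r40=101000 pc2: +4 =166
r41=101001 pc3: +8 =174
r42=101010 pc3: +8 =182
r43=101011 pc4: +16 =198
r44=101100 pc3: +8 =206
r45=101101 pc4: +16 =222
r46=101110 pc4: +16 =238
r47=101111 pc5: +32 =270
r48=110000 pc2: +4 =274
r49=110001 pc3: +8 =282
r50=110010 pc3: +8 =290
r51=110011 pc4: +16 =306
r52=110100 pc3: +8 =314
r53=110101 pc4: +16 =330
r54=110110 pc4: +16 =346
r55=110111 pc5: +32 =378
r56=111000 pc3: +8 =386
r57=111001 pc4: +16 =402
r58=111010 pc4: +16 =418
r59=111011 pc5: +32 =450
r60=111100 pc4: +16 =466
r61=111101 pc5: +32 =498
r62=111110 pc5: +32 =530
r63=111111 pc6: +64 =594
r64=1000000 pc1: +2 =596
r65=1000001 pc2: +4 =600
r66=1000010 pc2: +4 =604
r67=1000011 pc3: +8 =612
r68=1000100 pc2: +4 =616
r69=1000101 pc3: +8 =624
r70=1000110 pc3: +8 =632
r71=1000111 pc4: +16 =648
r72=1001000 pc2: +4 =652
r73=1001001 pc3: +8 =660
r74=1001010 pc3: +8 =668
r75=1001011 pc4: +16 =684
r76=1001100 pc3: +8 =692
r77=1001101 pc4: +16 =708
r78=1001110 pc4: +16 =724
r79=1001111 pc5: +32 =756
r80=1010000 pc2: +4 =760
r81=1010001 pc3: +8 =768
r82=1010010 pc3: +8 =776
r83=1010011 pc4: +16 =792
r84=1010100 pc3: +8 =800
r85=1010101 pc4: +16 =816
r86=1010110 pc4: +16 =832
r87=1010111 pc5: +32 =864
r88=1011000 pc3: +8 =872
r89=1011001 pc4: +16 =888
r90=1011010 pc4: +16 =904
r91=1011011 pc5: +32 =936
r92=1011100 pc4: +16 =952
r93=1011101 pc5: +32 =984
r94=1011110 pc5: +32 =1016
r95=1011111 pc6: +64 =1080
r96=1100000 pc2: +4 =1084
r97=1100001 pc3: +8 =1092
r98=1100010 pc3: +8 =1100
r99=1100011 pc4: +16 =1116
r100=1100100 pc3: +8 =1124
r101=1100101 pc4: +16 =1140
r102=1100110 pc4: +16 =1156
r103=1100111 pc5: +32 =1188
r104=1101000 pc3: +8 =1196
r105=1101001 pc4: +16 =1212
r106=1101010 pc4: +16 =1228
r107=1101011 pc5: +32 =1260
r108=1101100 pc4: +16 =1276
r109=1101101 pc5: +32 =1308
r110=1101110 pc5: +32 =1340
r111=1101111 pc6: +64 =1404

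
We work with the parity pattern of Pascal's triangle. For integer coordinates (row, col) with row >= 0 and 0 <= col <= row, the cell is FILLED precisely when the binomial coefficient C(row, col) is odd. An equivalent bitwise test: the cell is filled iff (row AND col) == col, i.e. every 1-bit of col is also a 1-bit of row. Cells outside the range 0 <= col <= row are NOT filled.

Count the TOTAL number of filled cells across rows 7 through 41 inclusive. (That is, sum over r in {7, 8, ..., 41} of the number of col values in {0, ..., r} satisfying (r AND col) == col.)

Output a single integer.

Answer: 290

Derivation:
r7=111 pc3: +8 =8
r8=1000 pc1: +2 =10
r9=1001 pc2: +4 =14
r10=1010 pc2: +4 =18
r11=1011 pc3: +8 =26
r12=1100 pc2: +4 =30
r13=1101 pc3: +8 =38
r14=1110 pc3: +8 =46
r15=1111 pc4: +16 =62
r16=10000 pc1: +2 =64
r17=10001 pc2: +4 =68
r18=10010 pc2: +4 =72
r19=10011 pc3: +8 =80
r20=10100 pc2: +4 =84
r21=10101 pc3: +8 =92
r22=10110 pc3: +8 =100
r23=10111 pc4: +16 =116
r24=11000 pc2: +4 =120
r25=11001 pc3: +8 =128
r26=11010 pc3: +8 =136
r27=11011 pc4: +16 =152
r28=11100 pc3: +8 =160
r29=11101 pc4: +16 =176
r30=11110 pc4: +16 =192
r31=11111 pc5: +32 =224
r32=100000 pc1: +2 =226
r33=100001 pc2: +4 =230
r34=100010 pc2: +4 =234
r35=100011 pc3: +8 =242
r36=100100 pc2: +4 =246
r37=100101 pc3: +8 =254
r38=100110 pc3: +8 =262
r39=100111 pc4: +16 =278
r40=101000 pc2: +4 =282
r41=101001 pc3: +8 =290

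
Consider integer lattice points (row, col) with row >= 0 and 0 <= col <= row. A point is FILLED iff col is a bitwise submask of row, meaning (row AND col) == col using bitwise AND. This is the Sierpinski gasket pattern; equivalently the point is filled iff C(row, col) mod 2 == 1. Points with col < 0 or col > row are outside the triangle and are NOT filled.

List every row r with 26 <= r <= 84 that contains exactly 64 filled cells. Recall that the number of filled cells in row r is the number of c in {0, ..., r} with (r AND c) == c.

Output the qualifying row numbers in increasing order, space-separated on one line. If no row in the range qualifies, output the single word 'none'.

Answer: 63

Derivation:
Row r has 2^popcount(r) filled cells, so we need popcount(r) = log2(64) = 6.
Scan r = 26..84 and keep those with exactly 6 one-bits:
r=26=11010 popcount=3 -> skip
r=27=11011 popcount=4 -> skip
r=28=11100 popcount=3 -> skip
r=29=11101 popcount=4 -> skip
r=30=11110 popcount=4 -> skip
r=31=11111 popcount=5 -> skip
r=32=100000 popcount=1 -> skip
r=33=100001 popcount=2 -> skip
r=34=100010 popcount=2 -> skip
r=35=100011 popcount=3 -> skip
r=36=100100 popcount=2 -> skip
r=37=100101 popcount=3 -> skip
r=38=100110 popcount=3 -> skip
r=39=100111 popcount=4 -> skip
r=40=101000 popcount=2 -> skip
r=41=101001 popcount=3 -> skip
r=42=101010 popcount=3 -> skip
r=43=101011 popcount=4 -> skip
r=44=101100 popcount=3 -> skip
r=45=101101 popcount=4 -> skip
r=46=101110 popcount=4 -> skip
r=47=101111 popcount=5 -> skip
r=48=110000 popcount=2 -> skip
r=49=110001 popcount=3 -> skip
r=50=110010 popcount=3 -> skip
r=51=110011 popcount=4 -> skip
r=52=110100 popcount=3 -> skip
r=53=110101 popcount=4 -> skip
r=54=110110 popcount=4 -> skip
r=55=110111 popcount=5 -> skip
r=56=111000 popcount=3 -> skip
r=57=111001 popcount=4 -> skip
r=58=111010 popcount=4 -> skip
r=59=111011 popcount=5 -> skip
r=60=111100 popcount=4 -> skip
r=61=111101 popcount=5 -> skip
r=62=111110 popcount=5 -> skip
r=63=111111 popcount=6 -> KEEP
r=64=1000000 popcount=1 -> skip
r=65=1000001 popcount=2 -> skip
r=66=1000010 popcount=2 -> skip
r=67=1000011 popcount=3 -> skip
r=68=1000100 popcount=2 -> skip
r=69=1000101 popcount=3 -> skip
r=70=1000110 popcount=3 -> skip
r=71=1000111 popcount=4 -> skip
r=72=1001000 popcount=2 -> skip
r=73=1001001 popcount=3 -> skip
r=74=1001010 popcount=3 -> skip
r=75=1001011 popcount=4 -> skip
r=76=1001100 popcount=3 -> skip
r=77=1001101 popcount=4 -> skip
r=78=1001110 popcount=4 -> skip
r=79=1001111 popcount=5 -> skip
r=80=1010000 popcount=2 -> skip
r=81=1010001 popcount=3 -> skip
r=82=1010010 popcount=3 -> skip
r=83=1010011 popcount=4 -> skip
r=84=1010100 popcount=3 -> skip
Kept rows: 63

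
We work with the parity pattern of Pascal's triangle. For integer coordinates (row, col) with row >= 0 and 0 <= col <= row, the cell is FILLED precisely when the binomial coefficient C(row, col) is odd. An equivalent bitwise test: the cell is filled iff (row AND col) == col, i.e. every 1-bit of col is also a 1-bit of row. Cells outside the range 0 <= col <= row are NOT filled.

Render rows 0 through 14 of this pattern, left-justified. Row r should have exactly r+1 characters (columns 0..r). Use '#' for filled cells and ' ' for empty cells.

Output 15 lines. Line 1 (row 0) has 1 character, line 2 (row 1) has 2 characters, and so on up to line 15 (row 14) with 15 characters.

r0=0: #
r1=1: ##
r2=10: # #
r3=11: ####
r4=100: #   #
r5=101: ##  ##
r6=110: # # # #
r7=111: ########
r8=1000: #       #
r9=1001: ##      ##
r10=1010: # #     # #
r11=1011: ####    ####
r12=1100: #   #   #   #
r13=1101: ##  ##  ##  ##
r14=1110: # # # # # # # #

Answer: #
##
# #
####
#   #
##  ##
# # # #
########
#       #
##      ##
# #     # #
####    ####
#   #   #   #
##  ##  ##  ##
# # # # # # # #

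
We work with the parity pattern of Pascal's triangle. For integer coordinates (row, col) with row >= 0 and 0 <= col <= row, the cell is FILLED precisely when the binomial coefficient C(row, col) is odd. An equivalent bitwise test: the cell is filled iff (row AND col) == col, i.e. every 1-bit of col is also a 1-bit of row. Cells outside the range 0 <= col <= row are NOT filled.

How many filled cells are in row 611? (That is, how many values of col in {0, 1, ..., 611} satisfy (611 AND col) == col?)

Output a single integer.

611 in binary = 1001100011
popcount(611) = number of 1-bits in 1001100011 = 5
A col c satisfies (611 AND c) == c iff every set bit of c is also set in 611; each of the 5 set bits of 611 can independently be on or off in c.
count = 2^5 = 32

Answer: 32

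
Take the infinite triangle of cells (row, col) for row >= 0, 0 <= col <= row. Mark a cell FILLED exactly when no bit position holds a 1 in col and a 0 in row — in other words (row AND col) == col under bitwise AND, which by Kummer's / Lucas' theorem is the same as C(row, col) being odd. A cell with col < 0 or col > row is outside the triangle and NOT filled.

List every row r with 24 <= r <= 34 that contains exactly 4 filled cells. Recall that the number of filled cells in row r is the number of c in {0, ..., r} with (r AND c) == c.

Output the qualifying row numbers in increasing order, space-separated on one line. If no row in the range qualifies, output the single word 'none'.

Row r has 2^popcount(r) filled cells, so we need popcount(r) = log2(4) = 2.
Scan r = 24..34 and keep those with exactly 2 one-bits:
r=24=11000 popcount=2 -> KEEP
r=25=11001 popcount=3 -> skip
r=26=11010 popcount=3 -> skip
r=27=11011 popcount=4 -> skip
r=28=11100 popcount=3 -> skip
r=29=11101 popcount=4 -> skip
r=30=11110 popcount=4 -> skip
r=31=11111 popcount=5 -> skip
r=32=100000 popcount=1 -> skip
r=33=100001 popcount=2 -> KEEP
r=34=100010 popcount=2 -> KEEP
Kept rows: 24 33 34

Answer: 24 33 34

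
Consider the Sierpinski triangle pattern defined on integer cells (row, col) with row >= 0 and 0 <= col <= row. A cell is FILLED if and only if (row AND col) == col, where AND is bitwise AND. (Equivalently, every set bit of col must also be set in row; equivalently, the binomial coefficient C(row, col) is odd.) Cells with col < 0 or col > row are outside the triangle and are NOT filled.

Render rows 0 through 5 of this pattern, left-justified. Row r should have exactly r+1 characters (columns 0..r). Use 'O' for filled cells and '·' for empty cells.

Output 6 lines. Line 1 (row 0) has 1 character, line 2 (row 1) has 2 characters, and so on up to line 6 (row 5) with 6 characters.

Answer: O
OO
O·O
OOOO
O···O
OO··OO

Derivation:
r0=0: O
r1=1: OO
r2=10: O·O
r3=11: OOOO
r4=100: O···O
r5=101: OO··OO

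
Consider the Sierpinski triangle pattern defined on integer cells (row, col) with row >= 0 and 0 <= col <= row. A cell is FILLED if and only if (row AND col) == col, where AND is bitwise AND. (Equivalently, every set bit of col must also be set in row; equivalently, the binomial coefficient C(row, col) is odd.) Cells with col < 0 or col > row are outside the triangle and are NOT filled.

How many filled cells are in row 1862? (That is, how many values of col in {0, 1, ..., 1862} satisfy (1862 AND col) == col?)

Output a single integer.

1862 in binary = 11101000110
popcount(1862) = number of 1-bits in 11101000110 = 6
A col c satisfies (1862 AND c) == c iff every set bit of c is also set in 1862; each of the 6 set bits of 1862 can independently be on or off in c.
count = 2^6 = 64

Answer: 64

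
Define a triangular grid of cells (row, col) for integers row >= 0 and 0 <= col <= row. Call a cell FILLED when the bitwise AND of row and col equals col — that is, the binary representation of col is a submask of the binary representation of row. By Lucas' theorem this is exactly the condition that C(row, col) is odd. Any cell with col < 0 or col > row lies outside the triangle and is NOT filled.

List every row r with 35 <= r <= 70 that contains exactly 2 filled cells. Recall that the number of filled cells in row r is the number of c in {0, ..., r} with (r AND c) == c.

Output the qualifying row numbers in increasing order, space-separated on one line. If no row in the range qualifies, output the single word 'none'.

Row r has 2^popcount(r) filled cells, so we need popcount(r) = log2(2) = 1.
Scan r = 35..70 and keep those with exactly 1 one-bits:
r=35=100011 popcount=3 -> skip
r=36=100100 popcount=2 -> skip
r=37=100101 popcount=3 -> skip
r=38=100110 popcount=3 -> skip
r=39=100111 popcount=4 -> skip
r=40=101000 popcount=2 -> skip
r=41=101001 popcount=3 -> skip
r=42=101010 popcount=3 -> skip
r=43=101011 popcount=4 -> skip
r=44=101100 popcount=3 -> skip
r=45=101101 popcount=4 -> skip
r=46=101110 popcount=4 -> skip
r=47=101111 popcount=5 -> skip
r=48=110000 popcount=2 -> skip
r=49=110001 popcount=3 -> skip
r=50=110010 popcount=3 -> skip
r=51=110011 popcount=4 -> skip
r=52=110100 popcount=3 -> skip
r=53=110101 popcount=4 -> skip
r=54=110110 popcount=4 -> skip
r=55=110111 popcount=5 -> skip
r=56=111000 popcount=3 -> skip
r=57=111001 popcount=4 -> skip
r=58=111010 popcount=4 -> skip
r=59=111011 popcount=5 -> skip
r=60=111100 popcount=4 -> skip
r=61=111101 popcount=5 -> skip
r=62=111110 popcount=5 -> skip
r=63=111111 popcount=6 -> skip
r=64=1000000 popcount=1 -> KEEP
r=65=1000001 popcount=2 -> skip
r=66=1000010 popcount=2 -> skip
r=67=1000011 popcount=3 -> skip
r=68=1000100 popcount=2 -> skip
r=69=1000101 popcount=3 -> skip
r=70=1000110 popcount=3 -> skip
Kept rows: 64

Answer: 64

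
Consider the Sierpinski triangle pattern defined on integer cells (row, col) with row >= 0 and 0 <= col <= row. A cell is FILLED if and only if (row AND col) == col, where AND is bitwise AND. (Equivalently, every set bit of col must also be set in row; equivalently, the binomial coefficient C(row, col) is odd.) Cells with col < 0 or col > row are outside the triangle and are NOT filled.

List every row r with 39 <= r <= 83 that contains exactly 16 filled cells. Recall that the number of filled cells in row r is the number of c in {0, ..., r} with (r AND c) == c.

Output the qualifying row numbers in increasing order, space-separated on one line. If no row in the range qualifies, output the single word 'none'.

Answer: 39 43 45 46 51 53 54 57 58 60 71 75 77 78 83

Derivation:
Row r has 2^popcount(r) filled cells, so we need popcount(r) = log2(16) = 4.
Scan r = 39..83 and keep those with exactly 4 one-bits:
r=39=100111 popcount=4 -> KEEP
r=40=101000 popcount=2 -> skip
r=41=101001 popcount=3 -> skip
r=42=101010 popcount=3 -> skip
r=43=101011 popcount=4 -> KEEP
r=44=101100 popcount=3 -> skip
r=45=101101 popcount=4 -> KEEP
r=46=101110 popcount=4 -> KEEP
r=47=101111 popcount=5 -> skip
r=48=110000 popcount=2 -> skip
r=49=110001 popcount=3 -> skip
r=50=110010 popcount=3 -> skip
r=51=110011 popcount=4 -> KEEP
r=52=110100 popcount=3 -> skip
r=53=110101 popcount=4 -> KEEP
r=54=110110 popcount=4 -> KEEP
r=55=110111 popcount=5 -> skip
r=56=111000 popcount=3 -> skip
r=57=111001 popcount=4 -> KEEP
r=58=111010 popcount=4 -> KEEP
r=59=111011 popcount=5 -> skip
r=60=111100 popcount=4 -> KEEP
r=61=111101 popcount=5 -> skip
r=62=111110 popcount=5 -> skip
r=63=111111 popcount=6 -> skip
r=64=1000000 popcount=1 -> skip
r=65=1000001 popcount=2 -> skip
r=66=1000010 popcount=2 -> skip
r=67=1000011 popcount=3 -> skip
r=68=1000100 popcount=2 -> skip
r=69=1000101 popcount=3 -> skip
r=70=1000110 popcount=3 -> skip
r=71=1000111 popcount=4 -> KEEP
r=72=1001000 popcount=2 -> skip
r=73=1001001 popcount=3 -> skip
r=74=1001010 popcount=3 -> skip
r=75=1001011 popcount=4 -> KEEP
r=76=1001100 popcount=3 -> skip
r=77=1001101 popcount=4 -> KEEP
r=78=1001110 popcount=4 -> KEEP
r=79=1001111 popcount=5 -> skip
r=80=1010000 popcount=2 -> skip
r=81=1010001 popcount=3 -> skip
r=82=1010010 popcount=3 -> skip
r=83=1010011 popcount=4 -> KEEP
Kept rows: 39 43 45 46 51 53 54 57 58 60 71 75 77 78 83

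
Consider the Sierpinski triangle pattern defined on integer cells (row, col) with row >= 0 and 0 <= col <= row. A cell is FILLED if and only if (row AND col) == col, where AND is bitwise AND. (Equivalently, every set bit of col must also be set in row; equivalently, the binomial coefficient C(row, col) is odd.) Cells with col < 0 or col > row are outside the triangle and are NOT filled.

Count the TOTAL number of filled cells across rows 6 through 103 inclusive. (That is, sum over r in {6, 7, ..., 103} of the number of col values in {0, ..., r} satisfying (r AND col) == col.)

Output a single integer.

r6=110 pc2: +4 =4
r7=111 pc3: +8 =12
r8=1000 pc1: +2 =14
r9=1001 pc2: +4 =18
r10=1010 pc2: +4 =22
r11=1011 pc3: +8 =30
r12=1100 pc2: +4 =34
r13=1101 pc3: +8 =42
r14=1110 pc3: +8 =50
r15=1111 pc4: +16 =66
r16=10000 pc1: +2 =68
r17=10001 pc2: +4 =72
r18=10010 pc2: +4 =76
r19=10011 pc3: +8 =84
r20=10100 pc2: +4 =88
r21=10101 pc3: +8 =96
r22=10110 pc3: +8 =104
r23=10111 pc4: +16 =120
r24=11000 pc2: +4 =124
r25=11001 pc3: +8 =132
r26=11010 pc3: +8 =140
r27=11011 pc4: +16 =156
r28=11100 pc3: +8 =164
r29=11101 pc4: +16 =180
r30=11110 pc4: +16 =196
r31=11111 pc5: +32 =228
r32=100000 pc1: +2 =230
r33=100001 pc2: +4 =234
r34=100010 pc2: +4 =238
r35=100011 pc3: +8 =246
r36=100100 pc2: +4 =250
r37=100101 pc3: +8 =258
r38=100110 pc3: +8 =266
r39=100111 pc4: +16 =282
r40=101000 pc2: +4 =286
r41=101001 pc3: +8 =294
r42=101010 pc3: +8 =302
r43=101011 pc4: +16 =318
r44=101100 pc3: +8 =326
r45=101101 pc4: +16 =342
r46=101110 pc4: +16 =358
r47=101111 pc5: +32 =390
r48=110000 pc2: +4 =394
r49=110001 pc3: +8 =402
r50=110010 pc3: +8 =410
r51=110011 pc4: +16 =426
r52=110100 pc3: +8 =434
r53=110101 pc4: +16 =450
r54=110110 pc4: +16 =466
r55=110111 pc5: +32 =498
r56=111000 pc3: +8 =506
r57=111001 pc4: +16 =522
r58=111010 pc4: +16 =538
r59=111011 pc5: +32 =570
r60=111100 pc4: +16 =586
r61=111101 pc5: +32 =618
r62=111110 pc5: +32 =650
r63=111111 pc6: +64 =714
r64=1000000 pc1: +2 =716
r65=1000001 pc2: +4 =720
r66=1000010 pc2: +4 =724
r67=1000011 pc3: +8 =732
r68=1000100 pc2: +4 =736
r69=1000101 pc3: +8 =744
r70=1000110 pc3: +8 =752
r71=1000111 pc4: +16 =768
r72=1001000 pc2: +4 =772
r73=1001001 pc3: +8 =780
r74=1001010 pc3: +8 =788
r75=1001011 pc4: +16 =804
r76=1001100 pc3: +8 =812
r77=1001101 pc4: +16 =828
r78=1001110 pc4: +16 =844
r79=1001111 pc5: +32 =876
r80=1010000 pc2: +4 =880
r81=1010001 pc3: +8 =888
r82=1010010 pc3: +8 =896
r83=1010011 pc4: +16 =912
r84=1010100 pc3: +8 =920
r85=1010101 pc4: +16 =936
r86=1010110 pc4: +16 =952
r87=1010111 pc5: +32 =984
r88=1011000 pc3: +8 =992
r89=1011001 pc4: +16 =1008
r90=1011010 pc4: +16 =1024
r91=1011011 pc5: +32 =1056
r92=1011100 pc4: +16 =1072
r93=1011101 pc5: +32 =1104
r94=1011110 pc5: +32 =1136
r95=1011111 pc6: +64 =1200
r96=1100000 pc2: +4 =1204
r97=1100001 pc3: +8 =1212
r98=1100010 pc3: +8 =1220
r99=1100011 pc4: +16 =1236
r100=1100100 pc3: +8 =1244
r101=1100101 pc4: +16 =1260
r102=1100110 pc4: +16 =1276
r103=1100111 pc5: +32 =1308

Answer: 1308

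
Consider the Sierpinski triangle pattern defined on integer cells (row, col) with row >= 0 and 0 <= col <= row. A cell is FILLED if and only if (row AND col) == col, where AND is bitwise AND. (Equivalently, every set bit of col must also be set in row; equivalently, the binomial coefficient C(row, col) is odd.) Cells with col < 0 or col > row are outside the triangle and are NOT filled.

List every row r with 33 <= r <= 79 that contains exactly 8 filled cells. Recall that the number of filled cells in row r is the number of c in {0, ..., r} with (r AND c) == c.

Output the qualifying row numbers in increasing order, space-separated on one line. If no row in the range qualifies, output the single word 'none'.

Answer: 35 37 38 41 42 44 49 50 52 56 67 69 70 73 74 76

Derivation:
Row r has 2^popcount(r) filled cells, so we need popcount(r) = log2(8) = 3.
Scan r = 33..79 and keep those with exactly 3 one-bits:
r=33=100001 popcount=2 -> skip
r=34=100010 popcount=2 -> skip
r=35=100011 popcount=3 -> KEEP
r=36=100100 popcount=2 -> skip
r=37=100101 popcount=3 -> KEEP
r=38=100110 popcount=3 -> KEEP
r=39=100111 popcount=4 -> skip
r=40=101000 popcount=2 -> skip
r=41=101001 popcount=3 -> KEEP
r=42=101010 popcount=3 -> KEEP
r=43=101011 popcount=4 -> skip
r=44=101100 popcount=3 -> KEEP
r=45=101101 popcount=4 -> skip
r=46=101110 popcount=4 -> skip
r=47=101111 popcount=5 -> skip
r=48=110000 popcount=2 -> skip
r=49=110001 popcount=3 -> KEEP
r=50=110010 popcount=3 -> KEEP
r=51=110011 popcount=4 -> skip
r=52=110100 popcount=3 -> KEEP
r=53=110101 popcount=4 -> skip
r=54=110110 popcount=4 -> skip
r=55=110111 popcount=5 -> skip
r=56=111000 popcount=3 -> KEEP
r=57=111001 popcount=4 -> skip
r=58=111010 popcount=4 -> skip
r=59=111011 popcount=5 -> skip
r=60=111100 popcount=4 -> skip
r=61=111101 popcount=5 -> skip
r=62=111110 popcount=5 -> skip
r=63=111111 popcount=6 -> skip
r=64=1000000 popcount=1 -> skip
r=65=1000001 popcount=2 -> skip
r=66=1000010 popcount=2 -> skip
r=67=1000011 popcount=3 -> KEEP
r=68=1000100 popcount=2 -> skip
r=69=1000101 popcount=3 -> KEEP
r=70=1000110 popcount=3 -> KEEP
r=71=1000111 popcount=4 -> skip
r=72=1001000 popcount=2 -> skip
r=73=1001001 popcount=3 -> KEEP
r=74=1001010 popcount=3 -> KEEP
r=75=1001011 popcount=4 -> skip
r=76=1001100 popcount=3 -> KEEP
r=77=1001101 popcount=4 -> skip
r=78=1001110 popcount=4 -> skip
r=79=1001111 popcount=5 -> skip
Kept rows: 35 37 38 41 42 44 49 50 52 56 67 69 70 73 74 76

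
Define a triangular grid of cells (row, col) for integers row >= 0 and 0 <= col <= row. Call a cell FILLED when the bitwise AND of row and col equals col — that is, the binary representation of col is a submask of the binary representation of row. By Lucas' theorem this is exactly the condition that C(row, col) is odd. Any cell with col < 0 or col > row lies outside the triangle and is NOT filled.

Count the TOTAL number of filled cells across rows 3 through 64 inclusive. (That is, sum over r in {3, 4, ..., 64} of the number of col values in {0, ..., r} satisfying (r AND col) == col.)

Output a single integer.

Answer: 726

Derivation:
r3=11 pc2: +4 =4
r4=100 pc1: +2 =6
r5=101 pc2: +4 =10
r6=110 pc2: +4 =14
r7=111 pc3: +8 =22
r8=1000 pc1: +2 =24
r9=1001 pc2: +4 =28
r10=1010 pc2: +4 =32
r11=1011 pc3: +8 =40
r12=1100 pc2: +4 =44
r13=1101 pc3: +8 =52
r14=1110 pc3: +8 =60
r15=1111 pc4: +16 =76
r16=10000 pc1: +2 =78
r17=10001 pc2: +4 =82
r18=10010 pc2: +4 =86
r19=10011 pc3: +8 =94
r20=10100 pc2: +4 =98
r21=10101 pc3: +8 =106
r22=10110 pc3: +8 =114
r23=10111 pc4: +16 =130
r24=11000 pc2: +4 =134
r25=11001 pc3: +8 =142
r26=11010 pc3: +8 =150
r27=11011 pc4: +16 =166
r28=11100 pc3: +8 =174
r29=11101 pc4: +16 =190
r30=11110 pc4: +16 =206
r31=11111 pc5: +32 =238
r32=100000 pc1: +2 =240
r33=100001 pc2: +4 =244
r34=100010 pc2: +4 =248
r35=100011 pc3: +8 =256
r36=100100 pc2: +4 =260
r37=100101 pc3: +8 =268
r38=100110 pc3: +8 =276
r39=100111 pc4: +16 =292
r40=101000 pc2: +4 =296
r41=101001 pc3: +8 =304
r42=101010 pc3: +8 =312
r43=101011 pc4: +16 =328
r44=101100 pc3: +8 =336
r45=101101 pc4: +16 =352
r46=101110 pc4: +16 =368
r47=101111 pc5: +32 =400
r48=110000 pc2: +4 =404
r49=110001 pc3: +8 =412
r50=110010 pc3: +8 =420
r51=110011 pc4: +16 =436
r52=110100 pc3: +8 =444
r53=110101 pc4: +16 =460
r54=110110 pc4: +16 =476
r55=110111 pc5: +32 =508
r56=111000 pc3: +8 =516
r57=111001 pc4: +16 =532
r58=111010 pc4: +16 =548
r59=111011 pc5: +32 =580
r60=111100 pc4: +16 =596
r61=111101 pc5: +32 =628
r62=111110 pc5: +32 =660
r63=111111 pc6: +64 =724
r64=1000000 pc1: +2 =726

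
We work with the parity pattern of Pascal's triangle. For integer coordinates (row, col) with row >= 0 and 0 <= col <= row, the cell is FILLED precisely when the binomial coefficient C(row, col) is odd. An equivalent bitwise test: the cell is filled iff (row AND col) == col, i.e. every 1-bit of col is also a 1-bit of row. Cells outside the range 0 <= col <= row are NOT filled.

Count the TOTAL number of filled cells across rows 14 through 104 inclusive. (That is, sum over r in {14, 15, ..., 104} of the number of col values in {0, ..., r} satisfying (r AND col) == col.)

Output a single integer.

r14=1110 pc3: +8 =8
r15=1111 pc4: +16 =24
r16=10000 pc1: +2 =26
r17=10001 pc2: +4 =30
r18=10010 pc2: +4 =34
r19=10011 pc3: +8 =42
r20=10100 pc2: +4 =46
r21=10101 pc3: +8 =54
r22=10110 pc3: +8 =62
r23=10111 pc4: +16 =78
r24=11000 pc2: +4 =82
r25=11001 pc3: +8 =90
r26=11010 pc3: +8 =98
r27=11011 pc4: +16 =114
r28=11100 pc3: +8 =122
r29=11101 pc4: +16 =138
r30=11110 pc4: +16 =154
r31=11111 pc5: +32 =186
r32=100000 pc1: +2 =188
r33=100001 pc2: +4 =192
r34=100010 pc2: +4 =196
r35=100011 pc3: +8 =204
r36=100100 pc2: +4 =208
r37=100101 pc3: +8 =216
r38=100110 pc3: +8 =224
r39=100111 pc4: +16 =240
r40=101000 pc2: +4 =244
r41=101001 pc3: +8 =252
r42=101010 pc3: +8 =260
r43=101011 pc4: +16 =276
r44=101100 pc3: +8 =284
r45=101101 pc4: +16 =300
r46=101110 pc4: +16 =316
r47=101111 pc5: +32 =348
r48=110000 pc2: +4 =352
r49=110001 pc3: +8 =360
r50=110010 pc3: +8 =368
r51=110011 pc4: +16 =384
r52=110100 pc3: +8 =392
r53=110101 pc4: +16 =408
r54=110110 pc4: +16 =424
r55=110111 pc5: +32 =456
r56=111000 pc3: +8 =464
r57=111001 pc4: +16 =480
r58=111010 pc4: +16 =496
r59=111011 pc5: +32 =528
r60=111100 pc4: +16 =544
r61=111101 pc5: +32 =576
r62=111110 pc5: +32 =608
r63=111111 pc6: +64 =672
r64=1000000 pc1: +2 =674
r65=1000001 pc2: +4 =678
r66=1000010 pc2: +4 =682
r67=1000011 pc3: +8 =690
r68=1000100 pc2: +4 =694
r69=1000101 pc3: +8 =702
r70=1000110 pc3: +8 =710
r71=1000111 pc4: +16 =726
r72=1001000 pc2: +4 =730
r73=1001001 pc3: +8 =738
r74=1001010 pc3: +8 =746
r75=1001011 pc4: +16 =762
r76=1001100 pc3: +8 =770
r77=1001101 pc4: +16 =786
r78=1001110 pc4: +16 =802
r79=1001111 pc5: +32 =834
r80=1010000 pc2: +4 =838
r81=1010001 pc3: +8 =846
r82=1010010 pc3: +8 =854
r83=1010011 pc4: +16 =870
r84=1010100 pc3: +8 =878
r85=1010101 pc4: +16 =894
r86=1010110 pc4: +16 =910
r87=1010111 pc5: +32 =942
r88=1011000 pc3: +8 =950
r89=1011001 pc4: +16 =966
r90=1011010 pc4: +16 =982
r91=1011011 pc5: +32 =1014
r92=1011100 pc4: +16 =1030
r93=1011101 pc5: +32 =1062
r94=1011110 pc5: +32 =1094
r95=1011111 pc6: +64 =1158
r96=1100000 pc2: +4 =1162
r97=1100001 pc3: +8 =1170
r98=1100010 pc3: +8 =1178
r99=1100011 pc4: +16 =1194
r100=1100100 pc3: +8 =1202
r101=1100101 pc4: +16 =1218
r102=1100110 pc4: +16 =1234
r103=1100111 pc5: +32 =1266
r104=1101000 pc3: +8 =1274

Answer: 1274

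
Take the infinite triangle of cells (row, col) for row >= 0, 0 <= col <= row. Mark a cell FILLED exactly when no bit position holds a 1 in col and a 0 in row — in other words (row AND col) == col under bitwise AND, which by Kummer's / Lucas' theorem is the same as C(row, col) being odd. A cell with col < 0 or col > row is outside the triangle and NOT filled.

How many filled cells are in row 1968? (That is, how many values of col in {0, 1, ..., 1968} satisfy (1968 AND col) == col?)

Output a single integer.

1968 in binary = 11110110000
popcount(1968) = number of 1-bits in 11110110000 = 6
A col c satisfies (1968 AND c) == c iff every set bit of c is also set in 1968; each of the 6 set bits of 1968 can independently be on or off in c.
count = 2^6 = 64

Answer: 64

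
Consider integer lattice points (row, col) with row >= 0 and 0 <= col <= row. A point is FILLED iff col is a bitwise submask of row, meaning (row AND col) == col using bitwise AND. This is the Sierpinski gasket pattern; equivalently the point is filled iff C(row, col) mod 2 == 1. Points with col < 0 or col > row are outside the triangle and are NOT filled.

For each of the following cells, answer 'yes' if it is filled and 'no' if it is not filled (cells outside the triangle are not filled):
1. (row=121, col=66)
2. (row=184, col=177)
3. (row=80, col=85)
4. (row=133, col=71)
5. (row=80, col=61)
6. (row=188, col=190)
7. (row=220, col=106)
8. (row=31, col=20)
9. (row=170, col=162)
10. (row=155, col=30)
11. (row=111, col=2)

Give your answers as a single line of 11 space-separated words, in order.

(121,66): row=0b1111001, col=0b1000010, row AND col = 0b1000000 = 64; 64 != 66 -> empty
(184,177): row=0b10111000, col=0b10110001, row AND col = 0b10110000 = 176; 176 != 177 -> empty
(80,85): col outside [0, 80] -> not filled
(133,71): row=0b10000101, col=0b1000111, row AND col = 0b101 = 5; 5 != 71 -> empty
(80,61): row=0b1010000, col=0b111101, row AND col = 0b10000 = 16; 16 != 61 -> empty
(188,190): col outside [0, 188] -> not filled
(220,106): row=0b11011100, col=0b1101010, row AND col = 0b1001000 = 72; 72 != 106 -> empty
(31,20): row=0b11111, col=0b10100, row AND col = 0b10100 = 20; 20 == 20 -> filled
(170,162): row=0b10101010, col=0b10100010, row AND col = 0b10100010 = 162; 162 == 162 -> filled
(155,30): row=0b10011011, col=0b11110, row AND col = 0b11010 = 26; 26 != 30 -> empty
(111,2): row=0b1101111, col=0b10, row AND col = 0b10 = 2; 2 == 2 -> filled

Answer: no no no no no no no yes yes no yes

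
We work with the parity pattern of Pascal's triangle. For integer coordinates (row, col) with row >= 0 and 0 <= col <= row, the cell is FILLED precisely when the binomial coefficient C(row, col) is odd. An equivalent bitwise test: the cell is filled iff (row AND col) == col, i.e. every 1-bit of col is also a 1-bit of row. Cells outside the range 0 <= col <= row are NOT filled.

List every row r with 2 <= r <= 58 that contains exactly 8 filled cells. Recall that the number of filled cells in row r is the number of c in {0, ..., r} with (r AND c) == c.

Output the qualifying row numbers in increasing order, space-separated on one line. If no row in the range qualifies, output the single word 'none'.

Answer: 7 11 13 14 19 21 22 25 26 28 35 37 38 41 42 44 49 50 52 56

Derivation:
Row r has 2^popcount(r) filled cells, so we need popcount(r) = log2(8) = 3.
Scan r = 2..58 and keep those with exactly 3 one-bits:
r=2=10 popcount=1 -> skip
r=3=11 popcount=2 -> skip
r=4=100 popcount=1 -> skip
r=5=101 popcount=2 -> skip
r=6=110 popcount=2 -> skip
r=7=111 popcount=3 -> KEEP
r=8=1000 popcount=1 -> skip
r=9=1001 popcount=2 -> skip
r=10=1010 popcount=2 -> skip
r=11=1011 popcount=3 -> KEEP
r=12=1100 popcount=2 -> skip
r=13=1101 popcount=3 -> KEEP
r=14=1110 popcount=3 -> KEEP
r=15=1111 popcount=4 -> skip
r=16=10000 popcount=1 -> skip
r=17=10001 popcount=2 -> skip
r=18=10010 popcount=2 -> skip
r=19=10011 popcount=3 -> KEEP
r=20=10100 popcount=2 -> skip
r=21=10101 popcount=3 -> KEEP
r=22=10110 popcount=3 -> KEEP
r=23=10111 popcount=4 -> skip
r=24=11000 popcount=2 -> skip
r=25=11001 popcount=3 -> KEEP
r=26=11010 popcount=3 -> KEEP
r=27=11011 popcount=4 -> skip
r=28=11100 popcount=3 -> KEEP
r=29=11101 popcount=4 -> skip
r=30=11110 popcount=4 -> skip
r=31=11111 popcount=5 -> skip
r=32=100000 popcount=1 -> skip
r=33=100001 popcount=2 -> skip
r=34=100010 popcount=2 -> skip
r=35=100011 popcount=3 -> KEEP
r=36=100100 popcount=2 -> skip
r=37=100101 popcount=3 -> KEEP
r=38=100110 popcount=3 -> KEEP
r=39=100111 popcount=4 -> skip
r=40=101000 popcount=2 -> skip
r=41=101001 popcount=3 -> KEEP
r=42=101010 popcount=3 -> KEEP
r=43=101011 popcount=4 -> skip
r=44=101100 popcount=3 -> KEEP
r=45=101101 popcount=4 -> skip
r=46=101110 popcount=4 -> skip
r=47=101111 popcount=5 -> skip
r=48=110000 popcount=2 -> skip
r=49=110001 popcount=3 -> KEEP
r=50=110010 popcount=3 -> KEEP
r=51=110011 popcount=4 -> skip
r=52=110100 popcount=3 -> KEEP
r=53=110101 popcount=4 -> skip
r=54=110110 popcount=4 -> skip
r=55=110111 popcount=5 -> skip
r=56=111000 popcount=3 -> KEEP
r=57=111001 popcount=4 -> skip
r=58=111010 popcount=4 -> skip
Kept rows: 7 11 13 14 19 21 22 25 26 28 35 37 38 41 42 44 49 50 52 56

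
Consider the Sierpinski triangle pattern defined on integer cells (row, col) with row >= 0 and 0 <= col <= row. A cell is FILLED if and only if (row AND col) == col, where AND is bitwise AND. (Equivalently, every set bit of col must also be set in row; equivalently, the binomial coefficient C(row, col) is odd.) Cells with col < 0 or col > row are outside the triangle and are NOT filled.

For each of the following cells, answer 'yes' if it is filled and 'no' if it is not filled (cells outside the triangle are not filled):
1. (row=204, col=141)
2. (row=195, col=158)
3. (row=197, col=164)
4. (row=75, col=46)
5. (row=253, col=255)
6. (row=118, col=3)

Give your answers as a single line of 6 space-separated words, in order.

Answer: no no no no no no

Derivation:
(204,141): row=0b11001100, col=0b10001101, row AND col = 0b10001100 = 140; 140 != 141 -> empty
(195,158): row=0b11000011, col=0b10011110, row AND col = 0b10000010 = 130; 130 != 158 -> empty
(197,164): row=0b11000101, col=0b10100100, row AND col = 0b10000100 = 132; 132 != 164 -> empty
(75,46): row=0b1001011, col=0b101110, row AND col = 0b1010 = 10; 10 != 46 -> empty
(253,255): col outside [0, 253] -> not filled
(118,3): row=0b1110110, col=0b11, row AND col = 0b10 = 2; 2 != 3 -> empty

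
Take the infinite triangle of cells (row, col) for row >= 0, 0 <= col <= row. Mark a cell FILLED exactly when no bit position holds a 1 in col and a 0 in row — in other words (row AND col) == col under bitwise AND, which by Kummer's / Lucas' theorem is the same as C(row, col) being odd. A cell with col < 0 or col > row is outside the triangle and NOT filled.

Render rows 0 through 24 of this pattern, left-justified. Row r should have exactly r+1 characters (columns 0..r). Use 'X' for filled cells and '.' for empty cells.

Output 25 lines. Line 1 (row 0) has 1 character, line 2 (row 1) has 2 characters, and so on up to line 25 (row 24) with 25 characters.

r0=0: X
r1=1: XX
r2=10: X.X
r3=11: XXXX
r4=100: X...X
r5=101: XX..XX
r6=110: X.X.X.X
r7=111: XXXXXXXX
r8=1000: X.......X
r9=1001: XX......XX
r10=1010: X.X.....X.X
r11=1011: XXXX....XXXX
r12=1100: X...X...X...X
r13=1101: XX..XX..XX..XX
r14=1110: X.X.X.X.X.X.X.X
r15=1111: XXXXXXXXXXXXXXXX
r16=10000: X...............X
r17=10001: XX..............XX
r18=10010: X.X.............X.X
r19=10011: XXXX............XXXX
r20=10100: X...X...........X...X
r21=10101: XX..XX..........XX..XX
r22=10110: X.X.X.X.........X.X.X.X
r23=10111: XXXXXXXX........XXXXXXXX
r24=11000: X.......X.......X.......X

Answer: X
XX
X.X
XXXX
X...X
XX..XX
X.X.X.X
XXXXXXXX
X.......X
XX......XX
X.X.....X.X
XXXX....XXXX
X...X...X...X
XX..XX..XX..XX
X.X.X.X.X.X.X.X
XXXXXXXXXXXXXXXX
X...............X
XX..............XX
X.X.............X.X
XXXX............XXXX
X...X...........X...X
XX..XX..........XX..XX
X.X.X.X.........X.X.X.X
XXXXXXXX........XXXXXXXX
X.......X.......X.......X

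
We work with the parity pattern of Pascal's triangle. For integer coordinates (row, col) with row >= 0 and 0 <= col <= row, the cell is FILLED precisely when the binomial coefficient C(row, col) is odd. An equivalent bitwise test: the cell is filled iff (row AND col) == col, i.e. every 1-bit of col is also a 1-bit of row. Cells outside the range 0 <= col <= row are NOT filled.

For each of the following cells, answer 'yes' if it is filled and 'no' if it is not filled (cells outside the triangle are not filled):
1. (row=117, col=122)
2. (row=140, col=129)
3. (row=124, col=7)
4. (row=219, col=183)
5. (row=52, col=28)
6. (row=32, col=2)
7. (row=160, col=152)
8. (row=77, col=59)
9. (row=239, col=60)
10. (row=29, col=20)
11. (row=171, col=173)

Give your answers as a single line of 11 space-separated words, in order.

Answer: no no no no no no no no no yes no

Derivation:
(117,122): col outside [0, 117] -> not filled
(140,129): row=0b10001100, col=0b10000001, row AND col = 0b10000000 = 128; 128 != 129 -> empty
(124,7): row=0b1111100, col=0b111, row AND col = 0b100 = 4; 4 != 7 -> empty
(219,183): row=0b11011011, col=0b10110111, row AND col = 0b10010011 = 147; 147 != 183 -> empty
(52,28): row=0b110100, col=0b11100, row AND col = 0b10100 = 20; 20 != 28 -> empty
(32,2): row=0b100000, col=0b10, row AND col = 0b0 = 0; 0 != 2 -> empty
(160,152): row=0b10100000, col=0b10011000, row AND col = 0b10000000 = 128; 128 != 152 -> empty
(77,59): row=0b1001101, col=0b111011, row AND col = 0b1001 = 9; 9 != 59 -> empty
(239,60): row=0b11101111, col=0b111100, row AND col = 0b101100 = 44; 44 != 60 -> empty
(29,20): row=0b11101, col=0b10100, row AND col = 0b10100 = 20; 20 == 20 -> filled
(171,173): col outside [0, 171] -> not filled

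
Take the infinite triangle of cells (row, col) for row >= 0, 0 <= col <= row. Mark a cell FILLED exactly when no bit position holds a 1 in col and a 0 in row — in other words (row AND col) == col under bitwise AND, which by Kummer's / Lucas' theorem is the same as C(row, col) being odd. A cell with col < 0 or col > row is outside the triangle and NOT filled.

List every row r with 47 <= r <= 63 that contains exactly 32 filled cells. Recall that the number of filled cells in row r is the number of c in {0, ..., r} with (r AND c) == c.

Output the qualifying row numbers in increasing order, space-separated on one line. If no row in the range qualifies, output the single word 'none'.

Row r has 2^popcount(r) filled cells, so we need popcount(r) = log2(32) = 5.
Scan r = 47..63 and keep those with exactly 5 one-bits:
r=47=101111 popcount=5 -> KEEP
r=48=110000 popcount=2 -> skip
r=49=110001 popcount=3 -> skip
r=50=110010 popcount=3 -> skip
r=51=110011 popcount=4 -> skip
r=52=110100 popcount=3 -> skip
r=53=110101 popcount=4 -> skip
r=54=110110 popcount=4 -> skip
r=55=110111 popcount=5 -> KEEP
r=56=111000 popcount=3 -> skip
r=57=111001 popcount=4 -> skip
r=58=111010 popcount=4 -> skip
r=59=111011 popcount=5 -> KEEP
r=60=111100 popcount=4 -> skip
r=61=111101 popcount=5 -> KEEP
r=62=111110 popcount=5 -> KEEP
r=63=111111 popcount=6 -> skip
Kept rows: 47 55 59 61 62

Answer: 47 55 59 61 62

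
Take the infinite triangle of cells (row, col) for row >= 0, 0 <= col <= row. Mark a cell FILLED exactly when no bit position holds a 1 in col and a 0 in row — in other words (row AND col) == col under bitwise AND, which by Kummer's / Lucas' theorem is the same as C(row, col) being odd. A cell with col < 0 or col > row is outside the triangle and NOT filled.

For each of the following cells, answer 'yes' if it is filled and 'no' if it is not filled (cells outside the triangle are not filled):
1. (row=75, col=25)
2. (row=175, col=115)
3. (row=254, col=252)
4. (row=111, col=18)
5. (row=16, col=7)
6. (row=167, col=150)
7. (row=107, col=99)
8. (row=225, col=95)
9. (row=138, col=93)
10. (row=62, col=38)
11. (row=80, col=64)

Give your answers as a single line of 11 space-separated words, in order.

(75,25): row=0b1001011, col=0b11001, row AND col = 0b1001 = 9; 9 != 25 -> empty
(175,115): row=0b10101111, col=0b1110011, row AND col = 0b100011 = 35; 35 != 115 -> empty
(254,252): row=0b11111110, col=0b11111100, row AND col = 0b11111100 = 252; 252 == 252 -> filled
(111,18): row=0b1101111, col=0b10010, row AND col = 0b10 = 2; 2 != 18 -> empty
(16,7): row=0b10000, col=0b111, row AND col = 0b0 = 0; 0 != 7 -> empty
(167,150): row=0b10100111, col=0b10010110, row AND col = 0b10000110 = 134; 134 != 150 -> empty
(107,99): row=0b1101011, col=0b1100011, row AND col = 0b1100011 = 99; 99 == 99 -> filled
(225,95): row=0b11100001, col=0b1011111, row AND col = 0b1000001 = 65; 65 != 95 -> empty
(138,93): row=0b10001010, col=0b1011101, row AND col = 0b1000 = 8; 8 != 93 -> empty
(62,38): row=0b111110, col=0b100110, row AND col = 0b100110 = 38; 38 == 38 -> filled
(80,64): row=0b1010000, col=0b1000000, row AND col = 0b1000000 = 64; 64 == 64 -> filled

Answer: no no yes no no no yes no no yes yes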